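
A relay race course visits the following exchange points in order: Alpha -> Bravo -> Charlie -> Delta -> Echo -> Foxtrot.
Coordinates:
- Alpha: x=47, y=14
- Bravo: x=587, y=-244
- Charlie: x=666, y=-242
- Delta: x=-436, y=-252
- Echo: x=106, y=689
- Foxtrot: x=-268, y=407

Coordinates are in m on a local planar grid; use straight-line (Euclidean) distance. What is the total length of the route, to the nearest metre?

Leg distances:
Alpha→Bravo: 598.5 m  (cumulative 598.5 m)
Bravo→Charlie: 79.0 m  (cumulative 677.5 m)
Charlie→Delta: 1102.0 m  (cumulative 1779.5 m)
Delta→Echo: 1085.9 m  (cumulative 2865.5 m)
Echo→Foxtrot: 468.4 m  (cumulative 3333.9 m)
Total route length ≈ 3334 m.

3334 m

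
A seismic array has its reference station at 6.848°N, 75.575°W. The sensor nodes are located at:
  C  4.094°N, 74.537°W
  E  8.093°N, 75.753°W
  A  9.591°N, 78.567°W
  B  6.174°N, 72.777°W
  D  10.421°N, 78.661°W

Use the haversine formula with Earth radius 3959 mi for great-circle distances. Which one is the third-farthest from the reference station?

Distance to each, sorted:
D: 324.6 mi
A: 278.9 mi
C: 203.2 mi
B: 197.7 mi
E: 86.9 mi
The third-farthest is C at 203.2 mi.

C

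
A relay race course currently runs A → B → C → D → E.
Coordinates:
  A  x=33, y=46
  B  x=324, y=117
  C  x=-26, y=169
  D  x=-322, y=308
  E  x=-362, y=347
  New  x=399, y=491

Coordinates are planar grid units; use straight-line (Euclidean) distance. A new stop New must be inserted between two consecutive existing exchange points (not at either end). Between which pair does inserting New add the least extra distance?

Added distance for inserting New between each consecutive pair:
A–B: 658.1
B–C: 560.8
C–D: 950.1
D–E: 1462.5
Smallest added distance is 560.8, inserting between B and C.

between B and C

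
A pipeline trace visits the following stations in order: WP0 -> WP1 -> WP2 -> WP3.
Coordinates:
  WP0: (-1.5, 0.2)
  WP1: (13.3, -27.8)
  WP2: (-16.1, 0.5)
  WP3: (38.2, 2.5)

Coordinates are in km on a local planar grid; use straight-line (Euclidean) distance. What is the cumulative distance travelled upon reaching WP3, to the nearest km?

Leg distances:
WP0→WP1: 31.7 km  (cumulative 31.7 km)
WP1→WP2: 40.8 km  (cumulative 72.5 km)
WP2→WP3: 54.3 km  (cumulative 126.8 km)
Cumulative distance at WP3 ≈ 127 km.

127 km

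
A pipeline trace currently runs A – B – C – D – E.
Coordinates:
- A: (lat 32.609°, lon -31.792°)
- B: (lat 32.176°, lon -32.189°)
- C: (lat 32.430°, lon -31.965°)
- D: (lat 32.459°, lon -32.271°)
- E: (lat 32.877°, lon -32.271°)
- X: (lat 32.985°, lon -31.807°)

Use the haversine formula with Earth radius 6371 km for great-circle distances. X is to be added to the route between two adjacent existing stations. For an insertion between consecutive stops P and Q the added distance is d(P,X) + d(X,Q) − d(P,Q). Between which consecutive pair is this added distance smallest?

between D and E

Added distance for inserting X between each consecutive pair:
A–B: 77.8 km
B–C: 125.0 km
C–D: 107.4 km
D–E: 71.3 km
Smallest added distance is 71.3 km, inserting between D and E.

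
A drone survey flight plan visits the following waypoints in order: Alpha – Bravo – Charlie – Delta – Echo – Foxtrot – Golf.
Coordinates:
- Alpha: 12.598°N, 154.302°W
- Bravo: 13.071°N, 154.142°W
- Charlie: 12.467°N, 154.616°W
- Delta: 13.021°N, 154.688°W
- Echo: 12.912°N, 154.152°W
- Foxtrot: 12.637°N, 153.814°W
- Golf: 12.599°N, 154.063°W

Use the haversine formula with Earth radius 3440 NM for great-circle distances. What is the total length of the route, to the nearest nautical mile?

182 NM

Leg distances:
Alpha→Bravo: 29.9 NM  (cumulative 29.9 NM)
Bravo→Charlie: 45.7 NM  (cumulative 75.6 NM)
Charlie→Delta: 33.5 NM  (cumulative 109.1 NM)
Delta→Echo: 32.0 NM  (cumulative 141.1 NM)
Echo→Foxtrot: 25.8 NM  (cumulative 166.9 NM)
Foxtrot→Golf: 14.8 NM  (cumulative 181.7 NM)
Total route length ≈ 182 NM.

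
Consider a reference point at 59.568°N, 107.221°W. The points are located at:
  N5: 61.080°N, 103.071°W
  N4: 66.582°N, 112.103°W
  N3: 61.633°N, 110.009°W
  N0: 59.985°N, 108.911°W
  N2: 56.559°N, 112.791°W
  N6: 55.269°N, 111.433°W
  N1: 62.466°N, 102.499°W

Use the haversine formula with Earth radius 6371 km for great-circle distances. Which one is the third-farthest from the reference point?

N2

Distances from the reference point (59.568°N, 107.221°W):
N4: 817.1 km
N6: 540.2 km
N2: 468.0 km
N1: 410.4 km
N5: 283.6 km
N3: 275.4 km
N0: 105.3 km
The third-farthest is N2 at 468.0 km.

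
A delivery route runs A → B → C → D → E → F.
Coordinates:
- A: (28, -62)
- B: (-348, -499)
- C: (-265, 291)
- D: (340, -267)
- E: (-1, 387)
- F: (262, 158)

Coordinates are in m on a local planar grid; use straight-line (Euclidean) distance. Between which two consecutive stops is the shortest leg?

E–F

Leg distances:
A→B: 576.5 m
B→C: 794.3 m
C→D: 823.0 m
D→E: 737.6 m
E→F: 348.7 m
The shortest leg is E–F at 348.7 m.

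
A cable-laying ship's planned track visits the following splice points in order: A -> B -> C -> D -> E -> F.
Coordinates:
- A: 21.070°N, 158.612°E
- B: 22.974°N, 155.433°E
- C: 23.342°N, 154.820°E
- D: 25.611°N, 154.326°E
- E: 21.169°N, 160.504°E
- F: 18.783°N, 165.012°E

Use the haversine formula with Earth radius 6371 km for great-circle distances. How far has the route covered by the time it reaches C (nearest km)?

465 km

Leg distances:
A→B: 390.1 km  (cumulative 390.1 km)
B→C: 74.8 km  (cumulative 465.0 km)
Cumulative distance at C ≈ 465 km.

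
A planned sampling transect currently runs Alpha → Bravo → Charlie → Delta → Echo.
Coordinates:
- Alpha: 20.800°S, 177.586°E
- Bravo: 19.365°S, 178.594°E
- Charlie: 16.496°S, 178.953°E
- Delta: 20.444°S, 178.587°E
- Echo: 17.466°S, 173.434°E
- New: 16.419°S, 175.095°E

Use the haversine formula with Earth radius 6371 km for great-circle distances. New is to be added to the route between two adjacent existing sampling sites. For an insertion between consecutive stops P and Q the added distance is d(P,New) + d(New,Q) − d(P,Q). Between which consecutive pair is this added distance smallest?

Added distance for inserting New between each consecutive pair:
Alpha–Bravo: 856.5 km
Bravo–Charlie: 584.5 km
Charlie–Delta: 550.4 km
Delta–Echo: 156.2 km
Smallest added distance is 156.2 km, inserting between Delta and Echo.

between Delta and Echo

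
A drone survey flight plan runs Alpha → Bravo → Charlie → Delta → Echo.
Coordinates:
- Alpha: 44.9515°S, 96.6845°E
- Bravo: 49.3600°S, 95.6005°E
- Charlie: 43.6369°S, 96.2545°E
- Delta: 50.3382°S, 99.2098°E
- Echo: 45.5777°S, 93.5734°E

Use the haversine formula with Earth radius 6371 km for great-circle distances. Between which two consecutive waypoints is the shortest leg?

Alpha–Bravo

Leg distances:
Alpha→Bravo: 497.0 km
Bravo→Charlie: 638.3 km
Charlie→Delta: 778.0 km
Delta→Echo: 675.1 km
The shortest leg is Alpha–Bravo at 497.0 km.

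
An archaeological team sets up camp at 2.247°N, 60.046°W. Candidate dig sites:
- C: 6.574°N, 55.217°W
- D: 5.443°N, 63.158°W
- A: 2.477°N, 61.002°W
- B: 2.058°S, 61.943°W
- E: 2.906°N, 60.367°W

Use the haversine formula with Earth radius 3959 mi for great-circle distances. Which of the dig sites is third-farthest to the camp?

Distances from the camp (2.247°N, 60.046°W):
C: 447.2 mi
B: 325.1 mi
D: 307.9 mi
A: 67.9 mi
E: 50.6 mi
The third-farthest is D at 307.9 mi.

D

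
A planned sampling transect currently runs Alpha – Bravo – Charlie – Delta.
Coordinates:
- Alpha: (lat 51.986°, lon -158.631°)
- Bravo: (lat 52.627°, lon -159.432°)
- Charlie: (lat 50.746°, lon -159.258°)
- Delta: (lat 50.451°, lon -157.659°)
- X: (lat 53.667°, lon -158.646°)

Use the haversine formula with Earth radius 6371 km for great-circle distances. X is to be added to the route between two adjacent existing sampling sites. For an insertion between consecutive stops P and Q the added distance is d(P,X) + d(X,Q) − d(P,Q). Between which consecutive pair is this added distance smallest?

between Alpha and Bravo

Added distance for inserting X between each consecutive pair:
Alpha–Bravo: 224.2 km
Bravo–Charlie: 244.9 km
Charlie–Delta: 573.8 km
Smallest added distance is 224.2 km, inserting between Alpha and Bravo.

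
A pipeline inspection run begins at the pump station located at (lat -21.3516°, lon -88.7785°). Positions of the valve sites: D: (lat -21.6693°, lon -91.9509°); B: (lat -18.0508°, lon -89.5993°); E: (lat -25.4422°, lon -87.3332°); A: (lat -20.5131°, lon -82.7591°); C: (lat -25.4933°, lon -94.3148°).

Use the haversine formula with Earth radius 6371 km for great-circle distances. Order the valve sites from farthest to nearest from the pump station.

C, A, E, B, D

Distances from the pump station:
C (lat -25.4933°, lon -94.3148°): 728.6 km
A (lat -20.5131°, lon -82.7591°): 632.0 km
E (lat -25.4422°, lon -87.3332°): 478.2 km
B (lat -18.0508°, lon -89.5993°): 377.0 km
D (lat -21.6693°, lon -91.9509°): 330.1 km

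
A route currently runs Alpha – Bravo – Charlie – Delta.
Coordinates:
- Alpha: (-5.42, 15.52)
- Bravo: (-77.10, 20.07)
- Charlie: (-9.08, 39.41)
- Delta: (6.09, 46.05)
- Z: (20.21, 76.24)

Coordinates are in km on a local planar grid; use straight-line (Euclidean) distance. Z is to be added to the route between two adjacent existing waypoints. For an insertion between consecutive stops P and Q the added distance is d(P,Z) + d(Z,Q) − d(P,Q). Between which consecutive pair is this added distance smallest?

between Charlie and Delta

Added distance for inserting Z between each consecutive pair:
Alpha–Bravo: 106.4 km
Bravo–Charlie: 88.7 km
Charlie–Delta: 63.8 km
Smallest added distance is 63.8 km, inserting between Charlie and Delta.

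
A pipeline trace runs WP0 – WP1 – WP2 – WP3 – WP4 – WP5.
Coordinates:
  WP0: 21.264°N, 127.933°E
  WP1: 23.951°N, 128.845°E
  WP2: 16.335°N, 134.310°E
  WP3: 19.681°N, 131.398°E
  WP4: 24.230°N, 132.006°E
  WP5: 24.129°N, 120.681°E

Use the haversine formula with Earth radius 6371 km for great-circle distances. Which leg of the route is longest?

WP4–WP5

Leg distances:
WP0→WP1: 313.1 km
WP1→WP2: 1020.8 km
WP2→WP3: 482.9 km
WP3→WP4: 509.7 km
WP4→WP5: 1148.5 km
The longest leg is WP4–WP5 at 1148.5 km.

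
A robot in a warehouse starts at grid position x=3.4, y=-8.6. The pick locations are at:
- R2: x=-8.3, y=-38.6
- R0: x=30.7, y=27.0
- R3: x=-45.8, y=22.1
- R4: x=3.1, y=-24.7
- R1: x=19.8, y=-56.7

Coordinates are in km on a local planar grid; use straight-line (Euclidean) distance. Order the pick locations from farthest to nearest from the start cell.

R3, R1, R0, R2, R4

Computing each straight-line distance from x=3.4, y=-8.6:
R3 x=-45.8, y=22.1: 58.0 km
R1 x=19.8, y=-56.7: 50.8 km
R0 x=30.7, y=27.0: 44.9 km
R2 x=-8.3, y=-38.6: 32.2 km
R4 x=3.1, y=-24.7: 16.1 km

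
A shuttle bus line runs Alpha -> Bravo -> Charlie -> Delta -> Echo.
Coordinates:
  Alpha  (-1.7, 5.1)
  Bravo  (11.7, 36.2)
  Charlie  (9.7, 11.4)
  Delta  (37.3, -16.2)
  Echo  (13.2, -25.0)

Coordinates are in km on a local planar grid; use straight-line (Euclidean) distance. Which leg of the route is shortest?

Bravo–Charlie

Leg distances:
Alpha→Bravo: 33.9 km
Bravo→Charlie: 24.9 km
Charlie→Delta: 39.0 km
Delta→Echo: 25.7 km
The shortest leg is Bravo–Charlie at 24.9 km.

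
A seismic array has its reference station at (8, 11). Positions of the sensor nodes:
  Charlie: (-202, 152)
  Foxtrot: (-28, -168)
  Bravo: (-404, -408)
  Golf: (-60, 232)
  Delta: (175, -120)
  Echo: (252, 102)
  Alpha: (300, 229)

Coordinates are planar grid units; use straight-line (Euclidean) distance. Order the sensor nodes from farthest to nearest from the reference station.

Distances from the reference station:
Bravo (-404, -408): 587.6
Alpha (300, 229): 364.4
Echo (252, 102): 260.4
Charlie (-202, 152): 252.9
Golf (-60, 232): 231.2
Delta (175, -120): 212.2
Foxtrot (-28, -168): 182.6

Bravo, Alpha, Echo, Charlie, Golf, Delta, Foxtrot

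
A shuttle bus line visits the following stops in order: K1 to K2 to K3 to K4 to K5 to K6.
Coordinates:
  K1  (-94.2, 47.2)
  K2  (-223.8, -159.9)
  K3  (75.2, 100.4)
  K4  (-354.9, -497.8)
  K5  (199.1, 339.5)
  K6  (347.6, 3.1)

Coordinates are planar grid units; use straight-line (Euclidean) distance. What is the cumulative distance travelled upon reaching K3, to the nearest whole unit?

Leg distances:
K1→K2: 244.3  (cumulative 244.3)
K2→K3: 396.4  (cumulative 640.7)
Cumulative distance at K3 ≈ 641.

641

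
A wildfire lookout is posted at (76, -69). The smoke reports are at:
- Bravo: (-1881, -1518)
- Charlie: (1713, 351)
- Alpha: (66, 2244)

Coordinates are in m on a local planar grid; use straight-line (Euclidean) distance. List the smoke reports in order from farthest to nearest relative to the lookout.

Distances from the lookout:
Bravo (-1881, -1518): 2435.0 m
Alpha (66, 2244): 2313.0 m
Charlie (1713, 351): 1690.0 m

Bravo, Alpha, Charlie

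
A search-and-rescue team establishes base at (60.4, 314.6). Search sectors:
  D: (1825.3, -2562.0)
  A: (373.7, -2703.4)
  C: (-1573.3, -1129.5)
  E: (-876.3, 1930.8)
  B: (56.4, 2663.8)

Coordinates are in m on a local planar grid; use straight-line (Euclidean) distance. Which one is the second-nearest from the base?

C

Distances from the base ((60.4, 314.6)):
E: 1868.0 m
C: 2180.5 m
B: 2349.2 m
A: 3034.2 m
D: 3374.9 m
The second-nearest is C at 2180.5 m.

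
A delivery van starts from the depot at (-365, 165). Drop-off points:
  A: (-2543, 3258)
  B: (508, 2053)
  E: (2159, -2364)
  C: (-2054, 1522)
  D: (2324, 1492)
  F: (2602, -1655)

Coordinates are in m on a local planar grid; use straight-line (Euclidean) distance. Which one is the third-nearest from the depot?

D

Distances from the depot ((-365, 165)):
B: 2080.1 m
C: 2166.6 m
D: 2998.6 m
F: 3480.7 m
E: 3573.0 m
A: 3782.9 m
The third-nearest is D at 2998.6 m.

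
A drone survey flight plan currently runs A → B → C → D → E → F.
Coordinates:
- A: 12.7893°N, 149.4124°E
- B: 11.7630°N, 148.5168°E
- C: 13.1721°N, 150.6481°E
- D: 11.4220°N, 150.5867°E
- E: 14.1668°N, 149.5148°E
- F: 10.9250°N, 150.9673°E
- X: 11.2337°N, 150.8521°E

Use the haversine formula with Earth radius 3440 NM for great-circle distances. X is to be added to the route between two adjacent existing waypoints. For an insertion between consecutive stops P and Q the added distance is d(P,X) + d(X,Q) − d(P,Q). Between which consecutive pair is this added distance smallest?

Added distance for inserting X between each consecutive pair:
A–B: 186.0 NM
B–C: 107.1 NM
C–D: 31.1 NM
D–E: 35.7 NM
E–F: 0.0 NM
Smallest added distance is 0.0 NM, inserting between E and F.

between E and F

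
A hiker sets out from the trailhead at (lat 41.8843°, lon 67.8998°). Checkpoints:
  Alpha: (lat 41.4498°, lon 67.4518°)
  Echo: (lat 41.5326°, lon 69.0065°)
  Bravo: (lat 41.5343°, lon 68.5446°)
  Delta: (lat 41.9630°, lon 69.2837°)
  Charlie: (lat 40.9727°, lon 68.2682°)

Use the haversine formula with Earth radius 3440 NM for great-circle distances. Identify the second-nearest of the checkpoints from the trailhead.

Distance to each, sorted:
Alpha: 32.9 NM
Bravo: 35.7 NM
Echo: 53.9 NM
Charlie: 57.2 NM
Delta: 62.0 NM
The second-nearest is Bravo at 35.7 NM.

Bravo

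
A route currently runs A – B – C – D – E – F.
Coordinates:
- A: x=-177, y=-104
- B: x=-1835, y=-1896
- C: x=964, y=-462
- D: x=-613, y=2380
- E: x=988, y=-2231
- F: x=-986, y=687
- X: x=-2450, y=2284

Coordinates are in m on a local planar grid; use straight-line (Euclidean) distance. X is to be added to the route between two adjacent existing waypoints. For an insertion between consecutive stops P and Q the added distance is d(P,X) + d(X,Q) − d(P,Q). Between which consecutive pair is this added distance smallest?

Added distance for inserting X between each consecutive pair:
A–B: 5080.5 m
B–C: 5461.4 m
C–D: 2970.6 m
D–E: 2633.4 m
E–F: 4318.5 m
Smallest added distance is 2633.4 m, inserting between D and E.

between D and E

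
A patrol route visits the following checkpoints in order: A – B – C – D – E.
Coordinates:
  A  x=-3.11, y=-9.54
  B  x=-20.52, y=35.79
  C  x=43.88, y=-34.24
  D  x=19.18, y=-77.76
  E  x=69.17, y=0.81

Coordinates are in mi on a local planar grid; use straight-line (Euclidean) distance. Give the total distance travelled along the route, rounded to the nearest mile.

287 mi

Leg distances:
A→B: 48.6 mi  (cumulative 48.6 mi)
B→C: 95.1 mi  (cumulative 143.7 mi)
C→D: 50.0 mi  (cumulative 193.7 mi)
D→E: 93.1 mi  (cumulative 286.9 mi)
Total route length ≈ 287 mi.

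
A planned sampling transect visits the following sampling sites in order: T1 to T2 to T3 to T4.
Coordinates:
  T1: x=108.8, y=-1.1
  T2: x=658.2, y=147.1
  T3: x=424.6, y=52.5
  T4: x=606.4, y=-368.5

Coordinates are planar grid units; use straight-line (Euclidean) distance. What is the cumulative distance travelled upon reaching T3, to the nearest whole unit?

821

Leg distances:
T1→T2: 569.0  (cumulative 569.0)
T2→T3: 252.0  (cumulative 821.1)
Cumulative distance at T3 ≈ 821.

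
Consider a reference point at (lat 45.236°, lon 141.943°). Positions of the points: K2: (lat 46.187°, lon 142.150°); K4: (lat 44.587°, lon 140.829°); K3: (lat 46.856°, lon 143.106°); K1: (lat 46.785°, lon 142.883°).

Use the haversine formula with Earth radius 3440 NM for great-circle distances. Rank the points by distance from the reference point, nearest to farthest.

K2, K4, K1, K3

Computing each great-circle distance from (lat 45.236°, lon 141.943°):
K2 (lat 46.187°, lon 142.150°): 57.8 NM
K4 (lat 44.587°, lon 140.829°): 61.3 NM
K1 (lat 46.785°, lon 142.883°): 100.9 NM
K3 (lat 46.856°, lon 143.106°): 108.7 NM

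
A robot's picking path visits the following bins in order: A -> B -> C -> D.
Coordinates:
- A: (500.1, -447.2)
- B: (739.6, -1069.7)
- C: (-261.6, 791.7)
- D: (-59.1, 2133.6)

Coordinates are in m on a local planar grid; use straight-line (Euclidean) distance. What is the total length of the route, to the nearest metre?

4138 m

Leg distances:
A→B: 667.0 m  (cumulative 667.0 m)
B→C: 2113.6 m  (cumulative 2780.6 m)
C→D: 1357.1 m  (cumulative 4137.7 m)
Total route length ≈ 4138 m.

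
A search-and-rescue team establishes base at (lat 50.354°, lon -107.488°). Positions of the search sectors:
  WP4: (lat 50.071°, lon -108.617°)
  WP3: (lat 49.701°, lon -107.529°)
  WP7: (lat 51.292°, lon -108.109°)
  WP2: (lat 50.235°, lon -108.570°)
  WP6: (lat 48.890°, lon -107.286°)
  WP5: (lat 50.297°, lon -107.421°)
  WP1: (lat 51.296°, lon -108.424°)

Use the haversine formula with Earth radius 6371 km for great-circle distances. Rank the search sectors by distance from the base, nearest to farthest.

WP5, WP3, WP2, WP4, WP7, WP1, WP6

Distances from the base:
WP5 (lat 50.297°, lon -107.421°): 7.9 km
WP3 (lat 49.701°, lon -107.529°): 72.7 km
WP2 (lat 50.235°, lon -108.570°): 78.0 km
WP4 (lat 50.071°, lon -108.617°): 86.3 km
WP7 (lat 51.292°, lon -108.109°): 113.1 km
WP1 (lat 51.296°, lon -108.424°): 123.7 km
WP6 (lat 48.890°, lon -107.286°): 163.4 km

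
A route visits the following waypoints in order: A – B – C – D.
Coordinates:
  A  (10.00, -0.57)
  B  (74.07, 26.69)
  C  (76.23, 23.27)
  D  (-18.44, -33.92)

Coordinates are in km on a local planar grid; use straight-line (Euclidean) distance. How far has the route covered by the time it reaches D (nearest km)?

Leg distances:
A→B: 69.6 km  (cumulative 69.6 km)
B→C: 4.0 km  (cumulative 73.7 km)
C→D: 110.6 km  (cumulative 184.3 km)
Cumulative distance at D ≈ 184 km.

184 km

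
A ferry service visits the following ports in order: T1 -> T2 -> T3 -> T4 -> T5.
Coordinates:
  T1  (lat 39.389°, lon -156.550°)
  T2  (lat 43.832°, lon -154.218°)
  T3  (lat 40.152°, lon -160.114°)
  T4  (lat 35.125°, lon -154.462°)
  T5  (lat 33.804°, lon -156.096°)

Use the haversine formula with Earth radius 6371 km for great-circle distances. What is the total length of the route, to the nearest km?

2125 km

Leg distances:
T1→T2: 530.7 km  (cumulative 530.7 km)
T2→T3: 636.0 km  (cumulative 1166.7 km)
T3→T4: 748.1 km  (cumulative 1914.7 km)
T4→T5: 209.8 km  (cumulative 2124.5 km)
Total route length ≈ 2125 km.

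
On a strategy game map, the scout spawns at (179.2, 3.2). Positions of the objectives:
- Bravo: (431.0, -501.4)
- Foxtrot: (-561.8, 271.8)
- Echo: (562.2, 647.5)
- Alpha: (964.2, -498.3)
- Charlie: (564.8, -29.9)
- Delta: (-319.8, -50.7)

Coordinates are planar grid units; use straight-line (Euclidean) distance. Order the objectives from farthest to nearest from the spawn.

Distances from the spawn:
Alpha (964.2, -498.3): 931.5
Foxtrot (-561.8, 271.8): 788.2
Echo (562.2, 647.5): 749.5
Bravo (431.0, -501.4): 563.9
Delta (-319.8, -50.7): 501.9
Charlie (564.8, -29.9): 387.0

Alpha, Foxtrot, Echo, Bravo, Delta, Charlie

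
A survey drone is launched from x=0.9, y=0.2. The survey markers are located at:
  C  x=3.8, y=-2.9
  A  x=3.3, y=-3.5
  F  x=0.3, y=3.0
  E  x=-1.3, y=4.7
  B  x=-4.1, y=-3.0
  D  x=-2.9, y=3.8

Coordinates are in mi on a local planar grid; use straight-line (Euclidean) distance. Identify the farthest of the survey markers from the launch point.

Distance to each, sorted:
B: 5.9 mi
D: 5.2 mi
E: 5.0 mi
A: 4.4 mi
C: 4.2 mi
F: 2.9 mi
The farthest is B at 5.9 mi.

B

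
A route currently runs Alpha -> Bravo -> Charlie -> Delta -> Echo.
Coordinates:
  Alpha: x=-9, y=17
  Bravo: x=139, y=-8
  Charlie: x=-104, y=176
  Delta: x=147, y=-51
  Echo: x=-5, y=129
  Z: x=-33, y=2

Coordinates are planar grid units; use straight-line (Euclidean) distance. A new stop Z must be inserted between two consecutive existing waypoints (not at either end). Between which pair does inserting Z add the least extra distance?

between Charlie and Delta

Added distance for inserting Z between each consecutive pair:
Alpha–Bravo: 50.5
Bravo–Charlie: 55.4
Charlie–Delta: 37.1
Delta–Echo: 82.1
Smallest added distance is 37.1, inserting between Charlie and Delta.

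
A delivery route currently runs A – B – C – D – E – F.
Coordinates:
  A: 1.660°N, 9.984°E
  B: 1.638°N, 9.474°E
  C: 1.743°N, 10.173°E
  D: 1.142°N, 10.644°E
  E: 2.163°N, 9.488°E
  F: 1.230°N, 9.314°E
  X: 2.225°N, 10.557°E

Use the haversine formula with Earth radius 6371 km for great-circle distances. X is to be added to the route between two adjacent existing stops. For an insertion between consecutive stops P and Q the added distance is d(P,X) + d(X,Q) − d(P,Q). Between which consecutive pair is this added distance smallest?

between D and E

Added distance for inserting X between each consecutive pair:
A–B: 169.6 km
B–C: 126.9 km
C–D: 104.4 km
D–E: 68.3 km
E–F: 190.4 km
Smallest added distance is 68.3 km, inserting between D and E.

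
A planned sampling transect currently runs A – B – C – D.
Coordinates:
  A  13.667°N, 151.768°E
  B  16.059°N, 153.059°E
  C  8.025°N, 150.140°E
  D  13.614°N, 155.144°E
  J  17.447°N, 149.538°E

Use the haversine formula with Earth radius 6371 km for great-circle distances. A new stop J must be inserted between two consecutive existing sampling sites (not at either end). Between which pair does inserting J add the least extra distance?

between B and C

Added distance for inserting J between each consecutive pair:
A–B: 588.9 km
B–C: 507.2 km
C–D: 958.6 km
Smallest added distance is 507.2 km, inserting between B and C.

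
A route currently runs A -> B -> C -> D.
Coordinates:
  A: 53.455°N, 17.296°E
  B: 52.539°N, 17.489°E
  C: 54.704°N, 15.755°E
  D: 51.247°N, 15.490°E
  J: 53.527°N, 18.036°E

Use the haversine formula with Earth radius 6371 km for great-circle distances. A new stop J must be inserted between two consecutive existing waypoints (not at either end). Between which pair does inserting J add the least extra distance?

between B and C

Added distance for inserting J between each consecutive pair:
A–B: 62.7 km
B–C: 47.3 km
C–D: 120.0 km
Smallest added distance is 47.3 km, inserting between B and C.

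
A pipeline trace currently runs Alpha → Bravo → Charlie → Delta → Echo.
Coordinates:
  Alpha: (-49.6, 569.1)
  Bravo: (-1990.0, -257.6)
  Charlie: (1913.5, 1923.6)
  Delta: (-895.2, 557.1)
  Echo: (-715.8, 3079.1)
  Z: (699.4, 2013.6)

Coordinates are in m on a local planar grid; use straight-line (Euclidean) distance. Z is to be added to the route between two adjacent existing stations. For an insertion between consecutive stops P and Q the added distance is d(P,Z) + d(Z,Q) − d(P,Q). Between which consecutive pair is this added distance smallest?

Added distance for inserting Z between each consecutive pair:
Alpha–Bravo: 3038.1 m
Bravo–Charlie: 266.0 m
Charlie–Delta: 253.6 m
Delta–Echo: 1402.8 m
Smallest added distance is 253.6 m, inserting between Charlie and Delta.

between Charlie and Delta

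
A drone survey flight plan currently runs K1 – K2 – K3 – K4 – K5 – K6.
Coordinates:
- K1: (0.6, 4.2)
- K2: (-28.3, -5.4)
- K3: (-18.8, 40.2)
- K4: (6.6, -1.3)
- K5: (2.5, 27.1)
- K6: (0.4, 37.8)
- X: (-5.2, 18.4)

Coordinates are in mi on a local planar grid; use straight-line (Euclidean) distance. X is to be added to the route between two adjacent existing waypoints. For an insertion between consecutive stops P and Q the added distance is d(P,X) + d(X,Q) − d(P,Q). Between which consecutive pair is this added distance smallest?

between K3 and K4

Added distance for inserting X between each consecutive pair:
K1–K2: 18.1 mi
K2–K3: 12.3 mi
K3–K4: 0.0 mi
K4–K5: 5.9 mi
K5–K6: 20.9 mi
Smallest added distance is 0.0 mi, inserting between K3 and K4.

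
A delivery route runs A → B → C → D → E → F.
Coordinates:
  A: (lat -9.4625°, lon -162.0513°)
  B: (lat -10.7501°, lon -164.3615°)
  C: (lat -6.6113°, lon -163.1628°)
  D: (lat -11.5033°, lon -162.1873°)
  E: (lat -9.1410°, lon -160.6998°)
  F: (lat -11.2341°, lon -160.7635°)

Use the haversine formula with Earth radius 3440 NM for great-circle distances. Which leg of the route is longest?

C–D

Leg distances:
A→B: 156.9 NM
B→C: 258.5 NM
C→D: 299.3 NM
D→E: 166.8 NM
E→F: 125.7 NM
The longest leg is C–D at 299.3 NM.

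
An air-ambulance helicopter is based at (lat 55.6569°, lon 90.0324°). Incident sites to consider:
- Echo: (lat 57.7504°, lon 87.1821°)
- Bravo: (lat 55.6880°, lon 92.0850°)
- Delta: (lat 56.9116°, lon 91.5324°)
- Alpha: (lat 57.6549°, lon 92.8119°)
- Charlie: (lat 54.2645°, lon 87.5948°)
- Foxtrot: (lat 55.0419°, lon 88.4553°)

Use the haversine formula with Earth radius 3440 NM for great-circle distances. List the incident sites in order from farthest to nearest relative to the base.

Distances from the base:
Echo (lat 57.7504°, lon 87.1821°): 156.9 NM
Alpha (lat 57.6549°, lon 92.8119°): 151.0 NM
Charlie (lat 54.2645°, lon 87.5948°): 118.5 NM
Delta (lat 56.9116°, lon 91.5324°): 90.4 NM
Bravo (lat 55.6880°, lon 92.0850°): 69.5 NM
Foxtrot (lat 55.0419°, lon 88.4553°): 65.3 NM

Echo, Alpha, Charlie, Delta, Bravo, Foxtrot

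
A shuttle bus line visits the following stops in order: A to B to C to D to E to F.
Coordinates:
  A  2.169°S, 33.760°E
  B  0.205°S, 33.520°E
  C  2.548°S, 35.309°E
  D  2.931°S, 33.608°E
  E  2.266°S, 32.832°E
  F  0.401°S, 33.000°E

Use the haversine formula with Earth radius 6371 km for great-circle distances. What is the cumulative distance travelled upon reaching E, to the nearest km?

855 km

Leg distances:
A→B: 220.0 km  (cumulative 220.0 km)
B→C: 327.7 km  (cumulative 547.8 km)
C→D: 193.7 km  (cumulative 741.4 km)
D→E: 113.6 km  (cumulative 855.0 km)
Cumulative distance at E ≈ 855 km.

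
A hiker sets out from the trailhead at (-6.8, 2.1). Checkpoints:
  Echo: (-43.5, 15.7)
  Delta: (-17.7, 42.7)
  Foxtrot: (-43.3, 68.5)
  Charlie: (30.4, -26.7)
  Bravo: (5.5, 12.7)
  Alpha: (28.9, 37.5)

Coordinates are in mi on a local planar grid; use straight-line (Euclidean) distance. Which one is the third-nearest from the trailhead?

Distances from the trailhead ((-6.8, 2.1)):
Bravo: 16.2 mi
Echo: 39.1 mi
Delta: 42.0 mi
Charlie: 47.0 mi
Alpha: 50.3 mi
Foxtrot: 75.8 mi
The third-nearest is Delta at 42.0 mi.

Delta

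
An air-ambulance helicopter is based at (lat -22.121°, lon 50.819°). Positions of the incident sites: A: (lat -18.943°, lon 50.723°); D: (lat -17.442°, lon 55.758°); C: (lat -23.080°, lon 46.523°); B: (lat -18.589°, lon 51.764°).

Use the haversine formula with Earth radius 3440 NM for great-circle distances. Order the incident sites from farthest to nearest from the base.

D, C, B, A

Distance from the base at (lat -22.121°, lon 50.819°) to each:
D (lat -17.442°, lon 55.758°): 395.9 NM
C (lat -23.080°, lon 46.523°): 245.0 NM
B (lat -18.589°, lon 51.764°): 218.6 NM
A (lat -18.943°, lon 50.723°): 190.9 NM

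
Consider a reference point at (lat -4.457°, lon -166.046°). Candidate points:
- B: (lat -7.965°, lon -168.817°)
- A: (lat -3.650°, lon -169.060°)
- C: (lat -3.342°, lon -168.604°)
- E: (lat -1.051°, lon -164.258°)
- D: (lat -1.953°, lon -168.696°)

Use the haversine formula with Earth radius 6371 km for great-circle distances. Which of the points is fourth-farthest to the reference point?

A

Distance to each, sorted:
B: 495.9 km
E: 427.6 km
D: 405.1 km
A: 346.1 km
C: 309.7 km
The fourth-farthest is A at 346.1 km.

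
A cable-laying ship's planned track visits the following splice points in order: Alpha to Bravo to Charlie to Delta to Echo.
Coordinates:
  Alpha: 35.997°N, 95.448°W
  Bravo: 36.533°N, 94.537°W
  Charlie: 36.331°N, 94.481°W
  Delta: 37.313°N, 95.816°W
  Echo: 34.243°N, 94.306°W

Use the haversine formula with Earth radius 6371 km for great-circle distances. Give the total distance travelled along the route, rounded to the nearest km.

Leg distances:
Alpha→Bravo: 101.1 km  (cumulative 101.1 km)
Bravo→Charlie: 23.0 km  (cumulative 124.1 km)
Charlie→Delta: 161.4 km  (cumulative 285.5 km)
Delta→Echo: 367.5 km  (cumulative 653.0 km)
Total route length ≈ 653 km.

653 km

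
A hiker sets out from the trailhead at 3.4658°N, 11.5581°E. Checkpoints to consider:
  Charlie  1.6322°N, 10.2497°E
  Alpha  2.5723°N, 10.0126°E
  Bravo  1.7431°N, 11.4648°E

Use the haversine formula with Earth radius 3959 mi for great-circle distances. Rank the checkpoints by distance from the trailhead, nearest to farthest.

Distance from the trailhead at 3.4658°N, 11.5581°E to each:
Bravo 1.7431°N, 11.4648°E: 119.2 mi
Alpha 2.5723°N, 10.0126°E: 123.2 mi
Charlie 1.6322°N, 10.2497°E: 155.6 mi

Bravo, Alpha, Charlie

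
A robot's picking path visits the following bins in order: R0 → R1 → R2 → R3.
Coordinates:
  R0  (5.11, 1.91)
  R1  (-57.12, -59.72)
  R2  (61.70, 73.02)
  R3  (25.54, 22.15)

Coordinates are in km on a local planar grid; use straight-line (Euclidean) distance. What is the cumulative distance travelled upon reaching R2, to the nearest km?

Leg distances:
R0→R1: 87.6 km  (cumulative 87.6 km)
R1→R2: 178.2 km  (cumulative 265.7 km)
Cumulative distance at R2 ≈ 266 km.

266 km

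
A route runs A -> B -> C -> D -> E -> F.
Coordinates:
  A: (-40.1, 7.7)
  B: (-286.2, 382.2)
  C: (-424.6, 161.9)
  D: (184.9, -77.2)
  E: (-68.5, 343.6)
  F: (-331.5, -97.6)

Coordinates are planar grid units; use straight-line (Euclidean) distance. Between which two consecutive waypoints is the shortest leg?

B–C

Leg distances:
A→B: 448.1
B→C: 260.2
C→D: 654.7
D→E: 491.2
E→F: 513.6
The shortest leg is B–C at 260.2.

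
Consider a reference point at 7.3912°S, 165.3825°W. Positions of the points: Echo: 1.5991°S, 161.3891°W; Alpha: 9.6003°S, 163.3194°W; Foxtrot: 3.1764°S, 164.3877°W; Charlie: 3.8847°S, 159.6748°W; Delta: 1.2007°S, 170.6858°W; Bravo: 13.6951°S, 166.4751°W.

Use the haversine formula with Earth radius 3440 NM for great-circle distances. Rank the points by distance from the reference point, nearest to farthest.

Alpha, Foxtrot, Bravo, Charlie, Echo, Delta

Computing each great-circle distance from 7.3912°S, 165.3825°W:
Alpha 9.6003°S, 163.3194°W: 180.5 NM
Foxtrot 3.1764°S, 164.3877°W: 259.9 NM
Bravo 13.6951°S, 166.4751°W: 383.9 NM
Charlie 3.8847°S, 159.6748°W: 400.7 NM
Echo 1.5991°S, 161.3891°W: 421.9 NM
Delta 1.2007°S, 170.6858°W: 488.7 NM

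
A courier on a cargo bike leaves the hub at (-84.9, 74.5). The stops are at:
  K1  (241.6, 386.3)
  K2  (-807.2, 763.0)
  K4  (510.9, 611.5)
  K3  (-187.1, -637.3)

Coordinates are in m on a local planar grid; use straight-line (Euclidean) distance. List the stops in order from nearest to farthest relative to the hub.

K1, K3, K4, K2

Computing each straight-line distance from (-84.9, 74.5):
K1 (241.6, 386.3): 451.5 m
K3 (-187.1, -637.3): 719.1 m
K4 (510.9, 611.5): 802.1 m
K2 (-807.2, 763.0): 997.9 m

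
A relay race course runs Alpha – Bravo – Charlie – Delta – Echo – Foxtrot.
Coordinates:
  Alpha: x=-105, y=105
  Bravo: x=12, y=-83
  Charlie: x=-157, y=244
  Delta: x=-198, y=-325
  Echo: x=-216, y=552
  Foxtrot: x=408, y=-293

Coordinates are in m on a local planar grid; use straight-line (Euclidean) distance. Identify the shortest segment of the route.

Leg distances:
Alpha→Bravo: 221.4 m
Bravo→Charlie: 368.1 m
Charlie→Delta: 570.5 m
Delta→Echo: 877.2 m
Echo→Foxtrot: 1050.4 m
The shortest leg is Alpha–Bravo at 221.4 m.

Alpha–Bravo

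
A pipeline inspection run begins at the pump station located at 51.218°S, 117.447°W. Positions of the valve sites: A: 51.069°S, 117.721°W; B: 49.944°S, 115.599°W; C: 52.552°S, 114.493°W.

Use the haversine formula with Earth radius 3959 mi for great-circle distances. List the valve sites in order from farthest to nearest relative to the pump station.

C, B, A

Distances from the pump station:
C 52.552°S, 114.493°W: 156.1 mi
B 49.944°S, 115.599°W: 119.7 mi
A 51.069°S, 117.721°W: 15.7 mi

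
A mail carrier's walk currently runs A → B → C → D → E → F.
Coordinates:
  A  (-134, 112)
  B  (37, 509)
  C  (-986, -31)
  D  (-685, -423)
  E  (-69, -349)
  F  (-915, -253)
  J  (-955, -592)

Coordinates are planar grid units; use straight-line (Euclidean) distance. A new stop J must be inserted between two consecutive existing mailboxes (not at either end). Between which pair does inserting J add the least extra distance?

between C and D

Added distance for inserting J between each consecutive pair:
A–B: 2131.2
B–C: 887.1
C–D: 386.2
D–E: 616.8
E–F: 408.6
Smallest added distance is 386.2, inserting between C and D.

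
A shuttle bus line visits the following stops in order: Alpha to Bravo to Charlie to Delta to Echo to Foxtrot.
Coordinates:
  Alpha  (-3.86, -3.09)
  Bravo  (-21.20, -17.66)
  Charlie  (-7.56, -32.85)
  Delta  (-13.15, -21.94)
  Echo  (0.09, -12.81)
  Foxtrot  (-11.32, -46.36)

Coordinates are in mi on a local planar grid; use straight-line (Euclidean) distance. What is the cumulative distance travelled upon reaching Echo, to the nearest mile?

Leg distances:
Alpha→Bravo: 22.6 mi  (cumulative 22.6 mi)
Bravo→Charlie: 20.4 mi  (cumulative 43.1 mi)
Charlie→Delta: 12.3 mi  (cumulative 55.3 mi)
Delta→Echo: 16.1 mi  (cumulative 71.4 mi)
Cumulative distance at Echo ≈ 71 mi.

71 mi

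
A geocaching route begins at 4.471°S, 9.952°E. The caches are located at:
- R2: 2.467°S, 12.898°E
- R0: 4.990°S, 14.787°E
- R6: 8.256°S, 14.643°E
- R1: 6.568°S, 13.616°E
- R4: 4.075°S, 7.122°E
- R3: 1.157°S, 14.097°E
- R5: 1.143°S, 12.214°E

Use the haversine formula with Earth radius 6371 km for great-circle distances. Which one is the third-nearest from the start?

Distances from the start (4.471°S, 9.952°E):
R4: 316.9 km
R2: 395.7 km
R5: 447.3 km
R1: 467.8 km
R0: 538.9 km
R3: 589.6 km
R6: 667.7 km
The third-nearest is R5 at 447.3 km.

R5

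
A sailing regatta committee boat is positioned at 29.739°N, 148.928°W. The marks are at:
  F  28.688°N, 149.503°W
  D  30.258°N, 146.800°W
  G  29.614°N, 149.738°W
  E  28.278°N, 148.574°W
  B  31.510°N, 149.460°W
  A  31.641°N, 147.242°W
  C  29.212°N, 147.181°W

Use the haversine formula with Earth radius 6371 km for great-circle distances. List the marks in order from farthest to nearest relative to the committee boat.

Distances from the committee boat:
A 31.641°N, 147.242°W: 265.9 km
D 30.258°N, 146.800°W: 212.9 km
B 31.510°N, 149.460°W: 203.4 km
C 29.212°N, 147.181°W: 179.0 km
E 28.278°N, 148.574°W: 166.1 km
F 28.688°N, 149.503°W: 129.5 km
G 29.614°N, 149.738°W: 79.5 km

A, D, B, C, E, F, G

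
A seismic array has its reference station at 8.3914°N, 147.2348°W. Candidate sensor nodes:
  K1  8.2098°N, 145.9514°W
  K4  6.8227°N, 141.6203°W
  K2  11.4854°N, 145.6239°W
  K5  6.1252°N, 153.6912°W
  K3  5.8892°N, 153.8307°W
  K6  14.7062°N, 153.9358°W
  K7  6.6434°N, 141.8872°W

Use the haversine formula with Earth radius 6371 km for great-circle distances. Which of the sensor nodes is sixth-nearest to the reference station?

Distances from the reference station (8.3914°N, 147.2348°W):
K1: 142.6 km
K2: 386.6 km
K7: 620.7 km
K4: 642.9 km
K5: 755.4 km
K3: 779.1 km
K6: 1012.6 km
The sixth-nearest is K3 at 779.1 km.

K3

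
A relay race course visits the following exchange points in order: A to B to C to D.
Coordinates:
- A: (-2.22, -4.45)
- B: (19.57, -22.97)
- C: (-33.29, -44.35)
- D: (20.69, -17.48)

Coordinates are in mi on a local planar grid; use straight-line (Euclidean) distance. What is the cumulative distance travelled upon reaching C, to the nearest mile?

86 mi

Leg distances:
A→B: 28.6 mi  (cumulative 28.6 mi)
B→C: 57.0 mi  (cumulative 85.6 mi)
Cumulative distance at C ≈ 86 mi.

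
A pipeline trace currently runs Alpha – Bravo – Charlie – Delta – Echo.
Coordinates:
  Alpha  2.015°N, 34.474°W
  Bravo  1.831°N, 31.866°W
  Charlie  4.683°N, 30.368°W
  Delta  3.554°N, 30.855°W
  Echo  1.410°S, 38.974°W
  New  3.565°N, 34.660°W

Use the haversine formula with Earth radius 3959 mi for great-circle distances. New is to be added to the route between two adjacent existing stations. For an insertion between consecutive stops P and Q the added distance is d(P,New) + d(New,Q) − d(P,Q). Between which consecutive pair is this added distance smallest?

Added distance for inserting New between each consecutive pair:
Alpha–Bravo: 154.3 mi
Bravo–Charlie: 310.2 mi
Charlie–Delta: 483.2 mi
Delta–Echo: 60.0 mi
Smallest added distance is 60.0 mi, inserting between Delta and Echo.

between Delta and Echo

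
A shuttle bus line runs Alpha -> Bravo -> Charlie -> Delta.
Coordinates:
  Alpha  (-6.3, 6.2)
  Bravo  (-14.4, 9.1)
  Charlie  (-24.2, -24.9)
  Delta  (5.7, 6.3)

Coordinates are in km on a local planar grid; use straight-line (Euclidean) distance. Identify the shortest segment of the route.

Leg distances:
Alpha→Bravo: 8.6 km
Bravo→Charlie: 35.4 km
Charlie→Delta: 43.2 km
The shortest leg is Alpha–Bravo at 8.6 km.

Alpha–Bravo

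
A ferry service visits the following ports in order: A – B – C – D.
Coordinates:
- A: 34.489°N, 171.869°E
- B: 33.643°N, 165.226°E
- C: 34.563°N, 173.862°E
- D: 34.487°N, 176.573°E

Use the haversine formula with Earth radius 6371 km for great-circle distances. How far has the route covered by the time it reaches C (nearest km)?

Leg distances:
A→B: 619.0 km  (cumulative 619.0 km)
B→C: 801.4 km  (cumulative 1420.4 km)
Cumulative distance at C ≈ 1420 km.

1420 km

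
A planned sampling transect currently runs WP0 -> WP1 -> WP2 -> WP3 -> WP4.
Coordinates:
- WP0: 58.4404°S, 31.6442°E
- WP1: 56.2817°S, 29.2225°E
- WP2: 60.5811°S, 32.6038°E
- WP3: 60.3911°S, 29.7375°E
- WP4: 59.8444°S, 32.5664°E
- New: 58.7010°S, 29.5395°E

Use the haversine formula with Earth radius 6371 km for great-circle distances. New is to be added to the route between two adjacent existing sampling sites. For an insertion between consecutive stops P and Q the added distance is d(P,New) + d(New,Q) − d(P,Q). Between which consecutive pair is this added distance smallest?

between WP1 and WP2

Added distance for inserting New between each consecutive pair:
WP0–WP1: 114.6 km
WP1–WP2: 23.6 km
WP2–WP3: 300.6 km
WP3–WP4: 234.0 km
Smallest added distance is 23.6 km, inserting between WP1 and WP2.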